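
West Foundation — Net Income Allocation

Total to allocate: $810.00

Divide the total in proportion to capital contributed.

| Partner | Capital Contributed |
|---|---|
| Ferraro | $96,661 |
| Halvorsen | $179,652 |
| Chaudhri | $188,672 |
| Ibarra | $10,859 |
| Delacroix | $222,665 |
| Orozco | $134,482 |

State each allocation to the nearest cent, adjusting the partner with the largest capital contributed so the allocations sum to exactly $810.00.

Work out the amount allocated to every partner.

Sum of capital contributed: 96,661 + 179,652 + 188,672 + 10,859 + 222,665 + 134,482 = 832,991.
Unrounded shares: Ferraro 93.9931; Halvorsen 174.6935; Chaudhri 183.4646; Ibarra 10.5593; Delacroix 216.5193; Orozco 130.7702.
After rounding (cent): Ferraro $93.99; Halvorsen $174.69; Chaudhri $183.46; Ibarra $10.56; Delacroix $216.52; Orozco $130.77. Sum = $809.99.
Difference $810.00 − $809.99 = +$0.01 applied to largest capital contributed (Delacroix): Delacroix becomes $216.53.

Ferraro: $93.99 | Halvorsen: $174.69 | Chaudhri: $183.46 | Ibarra: $10.56 | Delacroix: $216.53 | Orozco: $130.77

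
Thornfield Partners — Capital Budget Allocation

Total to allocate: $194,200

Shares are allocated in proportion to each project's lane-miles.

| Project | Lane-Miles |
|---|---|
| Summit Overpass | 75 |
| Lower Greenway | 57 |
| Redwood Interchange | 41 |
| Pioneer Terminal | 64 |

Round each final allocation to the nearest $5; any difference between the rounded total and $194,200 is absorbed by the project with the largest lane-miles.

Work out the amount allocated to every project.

Combined lane-miles = 237.
Raw shares: Summit Overpass 75/237 × $194,200 = 61,455.70; Lower Greenway 57/237 × $194,200 = 46,706.33; Redwood Interchange 41/237 × $194,200 = 33,595.78; Pioneer Terminal 64/237 × $194,200 = 52,442.19.
At nearest $5: Summit Overpass $61,455; Lower Greenway $46,705; Redwood Interchange $33,595; Pioneer Terminal $52,440. Sum = $194,195.
Difference $194,200 − $194,195 = +$5 applied to largest lane-miles (Summit Overpass): Summit Overpass becomes $61,460.

Summit Overpass: $61,460 | Lower Greenway: $46,705 | Redwood Interchange: $33,595 | Pioneer Terminal: $52,440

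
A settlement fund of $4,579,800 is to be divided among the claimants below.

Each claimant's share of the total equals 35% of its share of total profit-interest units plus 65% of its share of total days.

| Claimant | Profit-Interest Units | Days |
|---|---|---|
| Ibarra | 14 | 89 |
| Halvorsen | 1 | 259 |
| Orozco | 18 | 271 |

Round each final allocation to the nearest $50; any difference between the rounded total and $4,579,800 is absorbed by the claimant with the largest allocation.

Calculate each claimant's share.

Ibarra: $1,108,050; Halvorsen: $1,294,150; Orozco: $2,177,600

Profit-interest units total 33; days total 619.
Composite weights (35% profit-interest units + 65% days): Ibarra 0.2419; Halvorsen 0.2826; Orozco 0.4755.
Proportional shares: Ibarra 1,108,046.14; Halvorsen 1,294,146.06; Orozco 2,177,607.80.
Rounded to nearest $50: Ibarra $1,108,050; Halvorsen $1,294,150; Orozco $2,177,600. Sum = $4,579,800.
Sum already equals the total — no adjustment.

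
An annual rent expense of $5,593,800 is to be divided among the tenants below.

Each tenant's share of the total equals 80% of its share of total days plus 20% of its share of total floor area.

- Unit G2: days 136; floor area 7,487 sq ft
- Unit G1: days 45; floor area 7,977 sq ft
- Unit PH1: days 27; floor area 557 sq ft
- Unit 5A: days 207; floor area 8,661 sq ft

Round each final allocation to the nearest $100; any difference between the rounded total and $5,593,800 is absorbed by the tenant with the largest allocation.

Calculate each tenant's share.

Unit G2: $1,805,900; Unit G1: $846,800; Unit PH1: $316,400; Unit 5A: $2,624,700

Days total 415; floor area total 24,682.
Blended shares (80% days + 20% floor area): Unit G2 0.3228; Unit G1 0.1514; Unit PH1 0.0566; Unit 5A 0.4692.
Raw shares: Unit G2 1,805,882.07; Unit G1 846,818.45; Unit PH1 316,394.30; Unit 5A 2,624,705.18.
After rounding ($100): Unit G2 $1,805,900; Unit G1 $846,800; Unit PH1 $316,400; Unit 5A $2,624,700. Sum = $5,593,800.
Rounded total matches; no reconciliation needed.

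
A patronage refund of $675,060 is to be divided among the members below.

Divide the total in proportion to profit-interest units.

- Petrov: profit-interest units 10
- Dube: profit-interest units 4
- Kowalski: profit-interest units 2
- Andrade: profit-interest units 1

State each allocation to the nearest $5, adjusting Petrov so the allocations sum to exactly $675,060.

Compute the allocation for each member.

Total profit-interest units = 17.
Raw shares: Petrov 10/17 × $675,060 = 397,094.12; Dube 4/17 × $675,060 = 158,837.65; Kowalski 2/17 × $675,060 = 79,418.82; Andrade 1/17 × $675,060 = 39,709.41.
Rounded to nearest $5: Petrov $397,095; Dube $158,840; Kowalski $79,420; Andrade $39,710. Sum = $675,065.
Difference $675,060 − $675,065 = −$5 applied to Petrov: Petrov becomes $397,090.

Petrov: $397,090 · Dube: $158,840 · Kowalski: $79,420 · Andrade: $39,710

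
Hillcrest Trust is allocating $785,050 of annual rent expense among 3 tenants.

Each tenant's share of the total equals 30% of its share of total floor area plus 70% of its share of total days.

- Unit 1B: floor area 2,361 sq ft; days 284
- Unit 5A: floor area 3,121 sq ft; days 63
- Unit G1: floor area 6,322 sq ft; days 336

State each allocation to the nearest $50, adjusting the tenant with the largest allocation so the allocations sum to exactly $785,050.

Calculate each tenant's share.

Floor area total 11,804; days total 683.
Blended shares (30% floor area + 70% days): Unit 1B 0.3511; Unit 5A 0.1439; Unit G1 0.5050.
Pro-rata amounts: Unit 1B 275,610.56; Unit 5A 112,959.79; Unit G1 396,479.65.
At nearest $50: Unit 1B $275,600; Unit 5A $112,950; Unit G1 $396,500. Sum = $785,050.
Sum already equals the total — no adjustment.

Unit 1B: $275,600 · Unit 5A: $112,950 · Unit G1: $396,500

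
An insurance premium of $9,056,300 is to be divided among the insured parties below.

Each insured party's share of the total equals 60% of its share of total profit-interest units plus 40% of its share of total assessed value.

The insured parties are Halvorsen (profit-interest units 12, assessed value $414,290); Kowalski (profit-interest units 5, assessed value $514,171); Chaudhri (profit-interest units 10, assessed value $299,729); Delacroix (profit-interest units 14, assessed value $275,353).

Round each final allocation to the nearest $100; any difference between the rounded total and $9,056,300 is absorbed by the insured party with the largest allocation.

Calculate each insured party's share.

Halvorsen: $2,588,400 · Kowalski: $1,901,500 · Chaudhri: $2,047,500 · Delacroix: $2,518,900

Totals — profit-interest units 41, assessed value 1,503,543.
Combined weights (60% profit-interest units + 40% assessed value): Halvorsen 0.2858; Kowalski 0.2100; Chaudhri 0.2261; Delacroix 0.2781.
Raw shares: Halvorsen 2,588,532.86; Kowalski 1,901,459.86; Chaudhri 2,047,456.02; Delacroix 2,518,851.26.
Rounded to nearest $100: Halvorsen $2,588,500; Kowalski $1,901,500; Chaudhri $2,047,500; Delacroix $2,518,900. Sum = $9,056,400.
Difference $9,056,300 − $9,056,400 = −$100 applied to largest allocation (Halvorsen): Halvorsen becomes $2,588,400.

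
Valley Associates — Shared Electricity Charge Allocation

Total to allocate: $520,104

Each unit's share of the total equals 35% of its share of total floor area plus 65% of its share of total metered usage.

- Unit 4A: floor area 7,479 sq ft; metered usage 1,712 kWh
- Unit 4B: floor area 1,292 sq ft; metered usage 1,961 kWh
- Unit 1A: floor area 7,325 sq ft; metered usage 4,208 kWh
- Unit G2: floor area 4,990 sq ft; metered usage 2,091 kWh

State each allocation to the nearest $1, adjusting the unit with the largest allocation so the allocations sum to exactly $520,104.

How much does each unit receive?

Unit 4A: $122,606 · Unit 4B: $77,635 · Unit 1A: $205,896 · Unit G2: $113,967

Floor area total 21,086; metered usage total 9,972.
Blended shares (35% floor area + 65% metered usage): Unit 4A 0.2357; Unit 4B 0.1493; Unit 1A 0.3959; Unit G2 0.2191.
Raw shares: Unit 4A 122,606.23; Unit 4B 77,635.10; Unit 1A 205,895.35; Unit G2 113,967.32.
Rounded to nearest $1: Unit 4A $122,606; Unit 4B $77,635; Unit 1A $205,895; Unit G2 $113,967. Sum = $520,103.
Difference $520,104 − $520,103 = +$1 applied to largest allocation (Unit 1A): Unit 1A becomes $205,896.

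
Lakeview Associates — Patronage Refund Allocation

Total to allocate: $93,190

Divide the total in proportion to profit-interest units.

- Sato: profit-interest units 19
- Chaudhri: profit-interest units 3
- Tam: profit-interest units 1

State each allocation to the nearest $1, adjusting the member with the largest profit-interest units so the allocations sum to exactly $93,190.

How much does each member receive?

Sato: $76,983 · Chaudhri: $12,155 · Tam: $4,052

Profit-interest units total: 19 + 3 + 1 = 23.
Pro-rata amounts: Sato 76,983.04; Chaudhri 12,155.22; Tam 4,051.74.
At nearest $1: Sato $76,983; Chaudhri $12,155; Tam $4,052. Sum = $93,190.
No rounding difference to absorb.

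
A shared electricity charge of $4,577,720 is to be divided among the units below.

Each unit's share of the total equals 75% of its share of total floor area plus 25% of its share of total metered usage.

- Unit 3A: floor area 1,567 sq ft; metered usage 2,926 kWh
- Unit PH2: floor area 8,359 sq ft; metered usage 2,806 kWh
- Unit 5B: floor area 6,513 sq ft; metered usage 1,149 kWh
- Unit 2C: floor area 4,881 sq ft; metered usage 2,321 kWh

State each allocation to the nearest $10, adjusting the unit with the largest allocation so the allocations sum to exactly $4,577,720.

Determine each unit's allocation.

Unit 3A: $616,240 | Unit PH2: $1,695,080 | Unit 5B: $1,191,730 | Unit 2C: $1,074,670

Totals — floor area 21,320, metered usage 9,202.
Composite weights (75% floor area + 25% metered usage): Unit 3A 0.1346; Unit PH2 0.3703; Unit 5B 0.2603; Unit 2C 0.2348.
Raw shares: Unit 3A 616,242.98; Unit PH2 1,695,076.18; Unit 5B 1,191,726.52; Unit 2C 1,074,674.32.
Rounded to nearest $10: Unit 3A $616,240; Unit PH2 $1,695,080; Unit 5B $1,191,730; Unit 2C $1,074,670. Sum = $4,577,720.
Rounded total matches; no reconciliation needed.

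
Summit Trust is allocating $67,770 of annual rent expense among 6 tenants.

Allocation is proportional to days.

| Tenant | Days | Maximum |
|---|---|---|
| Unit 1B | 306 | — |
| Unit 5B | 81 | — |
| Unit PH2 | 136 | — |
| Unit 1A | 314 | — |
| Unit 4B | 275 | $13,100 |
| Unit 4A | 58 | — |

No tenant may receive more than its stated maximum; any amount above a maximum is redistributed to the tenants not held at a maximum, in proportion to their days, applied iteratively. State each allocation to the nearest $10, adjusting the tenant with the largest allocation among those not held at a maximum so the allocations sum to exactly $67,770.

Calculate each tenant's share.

Unit 1B: $18,690 | Unit 5B: $4,950 | Unit PH2: $8,310 | Unit 1A: $19,180 | Unit 4B: $13,100 | Unit 4A: $3,540

Sum of days: 1,170.
Unconstrained shares: Unit 1B 17,724.46; Unit 5B 4,691.77; Unit PH2 7,877.54; Unit 1A 18,187.85; Unit 4B 15,928.85; Unit 4A 3,359.54.
Capped: Unit 4B ($13,100); residual $54,670 reallocated over remaining days 895.
Remaining shares: Unit 1B 18,691.64 → $18,690; Unit 5B 4,947.79 → $4,950; Unit PH2 8,307.40 → $8,310; Unit 1A 19,180.31 → $19,180; Unit 4A 3,542.86 → $3,540.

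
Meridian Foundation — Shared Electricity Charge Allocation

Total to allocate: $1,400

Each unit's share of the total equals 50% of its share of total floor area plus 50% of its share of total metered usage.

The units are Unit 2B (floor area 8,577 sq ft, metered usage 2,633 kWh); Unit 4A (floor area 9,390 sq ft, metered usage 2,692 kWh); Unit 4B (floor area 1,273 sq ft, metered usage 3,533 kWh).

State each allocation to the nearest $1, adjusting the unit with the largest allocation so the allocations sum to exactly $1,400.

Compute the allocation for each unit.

Floor area total 19,240; metered usage total 8,858.
Composite weights (50% floor area + 50% metered usage): Unit 2B 0.3715; Unit 4A 0.3960; Unit 4B 0.2325.
Unrounded shares: Unit 2B 520.12; Unit 4A 554.37; Unit 4B 325.51.
At nearest $1: Unit 2B $520; Unit 4A $554; Unit 4B $326. Sum = $1,400.
No rounding difference to absorb.

Unit 2B: $520 · Unit 4A: $554 · Unit 4B: $326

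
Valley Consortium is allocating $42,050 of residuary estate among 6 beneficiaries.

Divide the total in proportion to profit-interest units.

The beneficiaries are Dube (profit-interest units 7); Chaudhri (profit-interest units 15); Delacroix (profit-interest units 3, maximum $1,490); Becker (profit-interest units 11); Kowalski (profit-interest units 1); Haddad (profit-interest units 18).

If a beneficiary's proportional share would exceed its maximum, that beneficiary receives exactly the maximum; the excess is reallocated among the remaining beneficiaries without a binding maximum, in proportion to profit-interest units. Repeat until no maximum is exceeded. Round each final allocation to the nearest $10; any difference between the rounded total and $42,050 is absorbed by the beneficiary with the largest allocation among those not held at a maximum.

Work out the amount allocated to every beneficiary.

Sum of profit-interest units: 55.
Proportional shares (ignoring caps): Dube 5,351.82; Chaudhri 11,468.18; Delacroix 2,293.64; Becker 8,410.00; Kowalski 764.55; Haddad 13,761.82.
Capped: Delacroix ($1,490); remaining pool $40,560 reallocated over remaining profit-interest units 52.
Remaining shares: Dube 5,460.00 → $5,460; Chaudhri 11,700.00 → $11,700; Becker 8,580.00 → $8,580; Kowalski 780.00 → $780; Haddad 14,040.00 → $14,040.

Dube: $5,460; Chaudhri: $11,700; Delacroix: $1,490; Becker: $8,580; Kowalski: $780; Haddad: $14,040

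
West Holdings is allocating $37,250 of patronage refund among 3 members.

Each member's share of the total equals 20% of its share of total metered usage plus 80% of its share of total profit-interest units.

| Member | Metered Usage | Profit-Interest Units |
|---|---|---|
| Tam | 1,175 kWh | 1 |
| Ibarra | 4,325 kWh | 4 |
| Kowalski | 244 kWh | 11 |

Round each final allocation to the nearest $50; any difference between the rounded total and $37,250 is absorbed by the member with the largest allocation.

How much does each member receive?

Totals — metered usage 5,744, profit-interest units 16.
Blended shares (20% metered usage + 80% profit-interest units): Tam 0.0909; Ibarra 0.3506; Kowalski 0.5585.
Unrounded shares: Tam 3,386.48; Ibarra 13,059.55; Kowalski 20,803.97.
Rounded to nearest $50: Tam $3,400; Ibarra $13,050; Kowalski $20,800. Sum = $37,250.
Rounded total matches; no reconciliation needed.

Tam: $3,400 | Ibarra: $13,050 | Kowalski: $20,800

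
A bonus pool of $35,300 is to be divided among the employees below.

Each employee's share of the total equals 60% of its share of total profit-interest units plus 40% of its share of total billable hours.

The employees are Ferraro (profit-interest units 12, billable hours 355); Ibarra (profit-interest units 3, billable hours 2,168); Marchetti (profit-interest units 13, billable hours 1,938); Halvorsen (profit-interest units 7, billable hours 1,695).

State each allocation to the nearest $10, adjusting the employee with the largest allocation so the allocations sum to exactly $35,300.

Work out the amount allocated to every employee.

Totals — profit-interest units 35, billable hours 6,156.
Combined weights (60% profit-interest units + 40% billable hours): Ferraro 0.2288; Ibarra 0.1923; Marchetti 0.3488; Halvorsen 0.2301.
Pro-rata amounts: Ferraro 8,075.98; Ibarra 6,788.16; Marchetti 12,312.04; Halvorsen 8,123.82.
At nearest $10: Ferraro $8,080; Ibarra $6,790; Marchetti $12,310; Halvorsen $8,120. Sum = $35,300.
Rounded total matches; no reconciliation needed.

Ferraro: $8,080; Ibarra: $6,790; Marchetti: $12,310; Halvorsen: $8,120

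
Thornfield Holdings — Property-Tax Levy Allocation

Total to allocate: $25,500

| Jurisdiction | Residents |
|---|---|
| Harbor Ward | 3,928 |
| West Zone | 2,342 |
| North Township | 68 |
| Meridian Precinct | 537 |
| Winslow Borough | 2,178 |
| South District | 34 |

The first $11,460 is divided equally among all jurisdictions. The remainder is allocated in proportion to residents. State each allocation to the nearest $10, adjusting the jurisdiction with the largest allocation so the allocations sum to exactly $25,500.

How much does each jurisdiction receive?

First tranche $11,460 split equally: $1,910 each.
Remainder $14,040 by residents (total 9,087): Harbor Ward 6,069.01 → $6,070; West Zone 3,618.54 → $3,620; North Township 105.06 → $110; Meridian Precinct 829.70 → $830; Winslow Borough 3,365.15 → $3,370; South District 52.53 → $50.
Rounding difference −$10 on remainder applied to Harbor Ward.
Totals: Harbor Ward $1,910 + $6,060 = $7,970; West Zone $1,910 + $3,620 = $5,530; North Township $1,910 + $110 = $2,020; Meridian Precinct $1,910 + $830 = $2,740; Winslow Borough $1,910 + $3,370 = $5,280; South District $1,910 + $50 = $1,960.

Harbor Ward: $7,970 | West Zone: $5,530 | North Township: $2,020 | Meridian Precinct: $2,740 | Winslow Borough: $5,280 | South District: $1,960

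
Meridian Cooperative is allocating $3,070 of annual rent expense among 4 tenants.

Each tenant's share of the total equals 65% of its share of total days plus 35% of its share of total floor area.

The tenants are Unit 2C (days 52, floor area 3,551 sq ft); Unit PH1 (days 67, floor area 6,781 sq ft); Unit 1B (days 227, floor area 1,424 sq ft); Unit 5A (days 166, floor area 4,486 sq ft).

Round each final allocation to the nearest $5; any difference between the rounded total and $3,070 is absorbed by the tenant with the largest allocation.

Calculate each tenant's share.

Unit 2C: $440; Unit PH1: $710; Unit 1B: $975; Unit 5A: $945

Totals — days 512, floor area 16,242.
Composite weights (65% days + 35% floor area): Unit 2C 0.1425; Unit PH1 0.2312; Unit 1B 0.3189; Unit 5A 0.3074.
Proportional shares: Unit 2C 437.59; Unit PH1 709.73; Unit 1B 978.93; Unit 5A 943.75.
At nearest $5: Unit 2C $440; Unit PH1 $710; Unit 1B $980; Unit 5A $945. Sum = $3,075.
Difference $3,070 − $3,075 = −$5 applied to largest allocation (Unit 1B): Unit 1B becomes $975.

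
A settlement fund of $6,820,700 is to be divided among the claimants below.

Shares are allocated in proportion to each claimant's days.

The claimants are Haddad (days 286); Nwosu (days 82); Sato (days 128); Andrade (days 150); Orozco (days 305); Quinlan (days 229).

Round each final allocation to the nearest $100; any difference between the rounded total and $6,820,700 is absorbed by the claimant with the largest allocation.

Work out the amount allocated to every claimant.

Combined days = 1,180.
Unrounded shares: Haddad 286/1,180 × $6,820,700 = 1,653,152.71; Nwosu 82/1,180 × $6,820,700 = 473,980.85; Sato 128/1,180 × $6,820,700 = 739,872.54; Andrade 150/1,180 × $6,820,700 = 867,038.14; Orozco 305/1,180 × $6,820,700 = 1,762,977.54; Quinlan 229/1,180 × $6,820,700 = 1,323,678.22.
At nearest $100: Haddad $1,653,200; Nwosu $474,000; Sato $739,900; Andrade $867,000; Orozco $1,763,000; Quinlan $1,323,700. Sum = $6,820,800.
Difference $6,820,700 − $6,820,800 = −$100 applied to largest allocation (Orozco): Orozco becomes $1,762,900.

Haddad: $1,653,200 · Nwosu: $474,000 · Sato: $739,900 · Andrade: $867,000 · Orozco: $1,762,900 · Quinlan: $1,323,700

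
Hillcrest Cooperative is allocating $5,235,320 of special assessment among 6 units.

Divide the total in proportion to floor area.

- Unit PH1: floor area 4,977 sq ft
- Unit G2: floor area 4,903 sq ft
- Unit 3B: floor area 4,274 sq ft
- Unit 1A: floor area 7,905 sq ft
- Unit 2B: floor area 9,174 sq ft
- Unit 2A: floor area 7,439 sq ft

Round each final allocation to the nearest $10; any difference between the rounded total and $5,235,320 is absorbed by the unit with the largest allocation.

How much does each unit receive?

Combined floor area = 38,672.
Unrounded shares: Unit PH1 4,977/38,672 × $5,235,320 = 673,773.99; Unit G2 4,903/38,672 × $5,235,320 = 663,756.05; Unit 3B 4,274/38,672 × $5,235,320 = 578,603.58; Unit 1A 7,905/38,672 × $5,235,320 = 1,070,159.41; Unit 2B 9,174/38,672 × $5,235,320 = 1,241,953.50; Unit 2A 7,439/38,672 × $5,235,320 = 1,007,073.48.
After rounding ($10): Unit PH1 $673,770; Unit G2 $663,760; Unit 3B $578,600; Unit 1A $1,070,160; Unit 2B $1,241,950; Unit 2A $1,007,070. Sum = $5,235,310.
Difference $5,235,320 − $5,235,310 = +$10 applied to largest allocation (Unit 2B): Unit 2B becomes $1,241,960.

Unit PH1: $673,770; Unit G2: $663,760; Unit 3B: $578,600; Unit 1A: $1,070,160; Unit 2B: $1,241,960; Unit 2A: $1,007,070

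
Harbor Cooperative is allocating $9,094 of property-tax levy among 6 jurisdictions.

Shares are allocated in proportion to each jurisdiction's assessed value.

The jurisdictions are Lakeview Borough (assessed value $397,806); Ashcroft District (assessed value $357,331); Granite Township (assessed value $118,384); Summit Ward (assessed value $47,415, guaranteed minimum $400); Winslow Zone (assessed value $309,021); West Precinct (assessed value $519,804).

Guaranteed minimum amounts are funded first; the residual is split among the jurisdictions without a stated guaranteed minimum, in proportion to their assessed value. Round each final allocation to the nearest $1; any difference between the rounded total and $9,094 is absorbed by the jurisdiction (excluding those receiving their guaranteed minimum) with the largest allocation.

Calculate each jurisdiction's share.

Lakeview Borough: $2,032 | Ashcroft District: $1,825 | Granite Township: $605 | Summit Ward: $400 | Winslow Zone: $1,578 | West Precinct: $2,654

Minimums first: Summit Ward $400. Balance $8,694.
Balance split over remaining assessed value 1,702,346: Lakeview Borough 2,031.62 → $2,032; Ashcroft District 1,824.91 → $1,825; Granite Township 604.60 → $605; Winslow Zone 1,578.19 → $1,578; West Precinct 2,654.68 → $2,655.
Rounding difference −$1 applied to West Precinct → $2,654.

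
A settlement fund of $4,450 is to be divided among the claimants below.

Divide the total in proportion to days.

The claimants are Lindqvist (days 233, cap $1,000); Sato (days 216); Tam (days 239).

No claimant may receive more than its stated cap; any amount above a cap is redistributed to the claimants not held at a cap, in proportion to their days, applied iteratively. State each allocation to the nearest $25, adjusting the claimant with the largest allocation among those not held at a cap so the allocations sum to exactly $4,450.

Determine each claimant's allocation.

Total days = 688.
Proportional shares (ignoring caps): Lindqvist 1,507.05; Sato 1,397.09; Tam 1,545.86.
Held at cap: Lindqvist ($1,000); balance $3,450 reallocated over remaining days 455.
Redistributed shares: Sato 1,637.80 → $1,650; Tam 1,812.20 → $1,800.

Lindqvist: $1,000 · Sato: $1,650 · Tam: $1,800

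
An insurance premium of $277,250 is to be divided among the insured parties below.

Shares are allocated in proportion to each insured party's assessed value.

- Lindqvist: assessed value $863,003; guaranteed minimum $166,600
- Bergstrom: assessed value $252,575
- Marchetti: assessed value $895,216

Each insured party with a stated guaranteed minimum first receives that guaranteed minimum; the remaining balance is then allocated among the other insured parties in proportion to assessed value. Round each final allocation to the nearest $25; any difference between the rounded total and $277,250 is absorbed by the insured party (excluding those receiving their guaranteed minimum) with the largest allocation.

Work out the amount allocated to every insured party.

Fund the minimums — Lindqvist $166,600. Remaining pool $110,650.
Remaining pool split over remaining assessed value 1,147,791: Bergstrom 24,348.88 → $24,350; Marchetti 86,301.12 → $86,300.

Lindqvist: $166,600 · Bergstrom: $24,350 · Marchetti: $86,300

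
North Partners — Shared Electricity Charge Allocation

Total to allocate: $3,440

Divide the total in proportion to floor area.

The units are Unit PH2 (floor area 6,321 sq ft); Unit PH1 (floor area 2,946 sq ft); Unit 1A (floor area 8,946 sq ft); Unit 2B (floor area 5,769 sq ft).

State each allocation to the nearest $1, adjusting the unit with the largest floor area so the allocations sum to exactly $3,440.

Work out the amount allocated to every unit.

Total floor area = 23,982.
Pro-rata amounts: Unit PH2 6,321/23,982 × $3,440 = 906.69; Unit PH1 2,946/23,982 × $3,440 = 422.58; Unit 1A 8,946/23,982 × $3,440 = 1,283.22; Unit 2B 5,769/23,982 × $3,440 = 827.51.
Rounded to nearest $1: Unit PH2 $907; Unit PH1 $423; Unit 1A $1,283; Unit 2B $828. Sum = $3,441.
Difference $3,440 − $3,441 = −$1 applied to largest floor area (Unit 1A): Unit 1A becomes $1,282.

Unit PH2: $907 · Unit PH1: $423 · Unit 1A: $1,282 · Unit 2B: $828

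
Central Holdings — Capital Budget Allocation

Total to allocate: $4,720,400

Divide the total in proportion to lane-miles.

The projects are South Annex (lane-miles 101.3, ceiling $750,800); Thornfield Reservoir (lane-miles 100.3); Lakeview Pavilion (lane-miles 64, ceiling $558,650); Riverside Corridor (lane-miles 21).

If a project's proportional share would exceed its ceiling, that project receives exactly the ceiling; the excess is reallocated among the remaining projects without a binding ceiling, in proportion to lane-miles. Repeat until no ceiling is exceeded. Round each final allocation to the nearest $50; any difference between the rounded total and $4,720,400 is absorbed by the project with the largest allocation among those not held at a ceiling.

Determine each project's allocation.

Lane-miles total: 286.6.
Unconstrained shares: South Annex 1,668,445.64; Thornfield Reservoir 1,651,975.30; Lakeview Pavilion 1,054,101.88; Riverside Corridor 345,877.18.
Capped: South Annex ($750,800), Lakeview Pavilion ($558,650); balance $3,410,950 reallocated over remaining lane-miles 121.3.
Remaining shares: Thornfield Reservoir 2,820,431.04 → $2,820,450; Riverside Corridor 590,518.96 → $590,500.

South Annex: $750,800 · Thornfield Reservoir: $2,820,450 · Lakeview Pavilion: $558,650 · Riverside Corridor: $590,500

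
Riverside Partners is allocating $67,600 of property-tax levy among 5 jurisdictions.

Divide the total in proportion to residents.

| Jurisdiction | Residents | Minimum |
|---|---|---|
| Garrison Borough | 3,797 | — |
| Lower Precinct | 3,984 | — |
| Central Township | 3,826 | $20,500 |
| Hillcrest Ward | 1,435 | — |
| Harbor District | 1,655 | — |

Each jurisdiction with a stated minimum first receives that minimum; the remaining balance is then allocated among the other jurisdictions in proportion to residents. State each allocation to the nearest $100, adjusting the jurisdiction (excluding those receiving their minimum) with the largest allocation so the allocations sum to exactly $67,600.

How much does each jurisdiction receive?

Fund the minimums — Central Township $20,500. Balance $47,100.
Balance split over remaining residents 10,871: Garrison Borough 16,450.99 → $16,500; Lower Precinct 17,261.19 → $17,300; Hillcrest Ward 6,217.32 → $6,200; Harbor District 7,170.50 → $7,200.
Rounding difference −$100 applied to Lower Precinct → $17,200.

Garrison Borough: $16,500 | Lower Precinct: $17,200 | Central Township: $20,500 | Hillcrest Ward: $6,200 | Harbor District: $7,200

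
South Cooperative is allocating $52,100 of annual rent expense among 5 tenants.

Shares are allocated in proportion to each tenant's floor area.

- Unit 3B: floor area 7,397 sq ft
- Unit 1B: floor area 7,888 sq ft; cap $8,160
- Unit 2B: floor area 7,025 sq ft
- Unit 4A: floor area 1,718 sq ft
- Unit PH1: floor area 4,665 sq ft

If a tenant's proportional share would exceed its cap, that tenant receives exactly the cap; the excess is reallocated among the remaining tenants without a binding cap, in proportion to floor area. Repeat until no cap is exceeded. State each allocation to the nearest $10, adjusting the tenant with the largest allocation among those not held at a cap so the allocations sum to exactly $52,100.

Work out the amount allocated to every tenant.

Floor area total: 28,693.
Proportional shares (ignoring caps): Unit 3B 13,431.28; Unit 1B 14,322.82; Unit 2B 12,755.81; Unit 4A 3,119.50; Unit PH1 8,470.59.
Capped: Unit 1B ($8,160); balance $43,940 reallocated over remaining floor area 20,805.
Shares after redistribution: Unit 3B 15,622.41 → $15,620; Unit 2B 14,836.75 → $14,840; Unit 4A 3,628.40 → $3,630; Unit PH1 9,852.44 → $9,850.

Unit 3B: $15,620 · Unit 1B: $8,160 · Unit 2B: $14,840 · Unit 4A: $3,630 · Unit PH1: $9,850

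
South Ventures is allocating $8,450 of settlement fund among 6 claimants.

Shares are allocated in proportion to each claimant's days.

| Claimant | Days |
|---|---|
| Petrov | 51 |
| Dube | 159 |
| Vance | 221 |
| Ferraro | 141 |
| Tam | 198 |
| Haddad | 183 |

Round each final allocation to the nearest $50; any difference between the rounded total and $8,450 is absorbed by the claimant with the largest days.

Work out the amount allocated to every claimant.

Days total: 51 + 159 + 221 + 141 + 198 + 183 = 953.
Unrounded shares: Petrov 452.20; Dube 1,409.81; Vance 1,959.55; Ferraro 1,250.21; Tam 1,755.61; Haddad 1,622.61.
Rounded to nearest $50: Petrov $450; Dube $1,400; Vance $1,950; Ferraro $1,250; Tam $1,750; Haddad $1,600. Sum = $8,400.
Difference $8,450 − $8,400 = +$50 applied to largest days (Vance): Vance becomes $2,000.

Petrov: $450; Dube: $1,400; Vance: $2,000; Ferraro: $1,250; Tam: $1,750; Haddad: $1,600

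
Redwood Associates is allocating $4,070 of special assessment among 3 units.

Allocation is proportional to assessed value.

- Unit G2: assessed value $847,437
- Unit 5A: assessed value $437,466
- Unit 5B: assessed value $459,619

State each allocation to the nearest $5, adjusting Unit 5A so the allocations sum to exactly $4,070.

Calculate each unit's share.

Sum of assessed value: 1,744,522.
Unrounded shares: Unit G2 847,437/1,744,522 × $4,070 = 1,977.09; Unit 5A 437,466/1,744,522 × $4,070 = 1,020.62; Unit 5B 459,619/1,744,522 × $4,070 = 1,072.30.
After rounding ($5): Unit G2 $1,975; Unit 5A $1,020; Unit 5B $1,070. Sum = $4,065.
Difference $4,070 − $4,065 = +$5 applied to Unit 5A: Unit 5A becomes $1,025.

Unit G2: $1,975; Unit 5A: $1,025; Unit 5B: $1,070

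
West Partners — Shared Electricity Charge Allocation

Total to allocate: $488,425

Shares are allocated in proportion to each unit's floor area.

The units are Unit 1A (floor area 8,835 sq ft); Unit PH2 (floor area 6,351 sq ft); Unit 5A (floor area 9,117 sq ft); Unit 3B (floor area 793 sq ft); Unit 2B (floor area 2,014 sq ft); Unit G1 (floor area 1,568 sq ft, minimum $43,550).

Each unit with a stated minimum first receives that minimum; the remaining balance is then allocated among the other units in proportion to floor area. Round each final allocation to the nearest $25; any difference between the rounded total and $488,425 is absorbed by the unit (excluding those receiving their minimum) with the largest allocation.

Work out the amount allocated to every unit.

Fund the minimums — Unit G1 $43,550. Remaining pool $444,875.
Remaining pool split over remaining floor area 27,110: Unit 1A 144,982.32 → $144,975; Unit PH2 104,219.89 → $104,225; Unit 5A 149,609.94 → $149,600; Unit 3B 13,013.13 → $13,025; Unit 2B 33,049.73 → $33,050.

Unit 1A: $144,975 · Unit PH2: $104,225 · Unit 5A: $149,600 · Unit 3B: $13,025 · Unit 2B: $33,050 · Unit G1: $43,550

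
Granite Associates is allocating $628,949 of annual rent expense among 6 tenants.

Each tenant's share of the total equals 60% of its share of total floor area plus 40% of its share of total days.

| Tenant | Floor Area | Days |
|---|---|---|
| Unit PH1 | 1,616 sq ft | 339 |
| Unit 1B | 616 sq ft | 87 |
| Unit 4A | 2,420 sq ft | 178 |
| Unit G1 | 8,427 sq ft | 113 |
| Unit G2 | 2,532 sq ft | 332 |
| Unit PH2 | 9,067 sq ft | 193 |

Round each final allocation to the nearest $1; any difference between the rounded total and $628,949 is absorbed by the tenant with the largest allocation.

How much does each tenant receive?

Unit PH1: $93,379 · Unit 1B: $27,042 · Unit 4A: $73,062 · Unit G1: $151,753 · Unit G2: $105,969 · Unit PH2: $177,744

Floor area total 24,678; days total 1,242.
Composite weights (60% floor area + 40% days): Unit PH1 0.1485; Unit 1B 0.0430; Unit 4A 0.1162; Unit G1 0.2413; Unit G2 0.1685; Unit PH2 0.2826.
Proportional shares: Unit PH1 93,379.30; Unit 1B 27,042.43; Unit 4A 73,061.69; Unit G1 151,752.73; Unit G2 105,968.61; Unit PH2 177,744.24.
Rounded to nearest $1: Unit PH1 $93,379; Unit 1B $27,042; Unit 4A $73,062; Unit G1 $151,753; Unit G2 $105,969; Unit PH2 $177,744. Sum = $628,949.
Rounded total matches; no reconciliation needed.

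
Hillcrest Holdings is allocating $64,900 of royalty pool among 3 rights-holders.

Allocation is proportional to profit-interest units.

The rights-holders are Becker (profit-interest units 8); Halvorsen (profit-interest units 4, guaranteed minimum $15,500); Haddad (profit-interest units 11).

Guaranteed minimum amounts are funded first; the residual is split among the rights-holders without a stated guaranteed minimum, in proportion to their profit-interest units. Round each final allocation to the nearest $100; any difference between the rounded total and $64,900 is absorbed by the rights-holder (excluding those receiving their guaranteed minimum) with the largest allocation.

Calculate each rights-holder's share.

Fund the minimums — Halvorsen $15,500. Residual $49,400.
Residual split over remaining profit-interest units 19: Becker 20,800.00 → $20,800; Haddad 28,600.00 → $28,600.

Becker: $20,800 · Halvorsen: $15,500 · Haddad: $28,600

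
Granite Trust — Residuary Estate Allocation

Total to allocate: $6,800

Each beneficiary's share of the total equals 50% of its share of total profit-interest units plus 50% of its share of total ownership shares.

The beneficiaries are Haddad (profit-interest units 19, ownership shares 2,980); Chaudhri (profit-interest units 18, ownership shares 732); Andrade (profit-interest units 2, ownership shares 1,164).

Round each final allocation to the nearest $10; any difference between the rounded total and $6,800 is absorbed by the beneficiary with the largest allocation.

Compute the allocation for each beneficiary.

Haddad: $3,730 | Chaudhri: $2,080 | Andrade: $990

Totals — profit-interest units 39, ownership shares 4,876.
Combined weights (50% profit-interest units + 50% ownership shares): Haddad 0.5492; Chaudhri 0.3058; Andrade 0.1450.
Raw shares: Haddad 3,734.34; Chaudhri 2,079.65; Andrade 986.01.
After rounding ($10): Haddad $3,730; Chaudhri $2,080; Andrade $990. Sum = $6,800.
Sum already equals the total — no adjustment.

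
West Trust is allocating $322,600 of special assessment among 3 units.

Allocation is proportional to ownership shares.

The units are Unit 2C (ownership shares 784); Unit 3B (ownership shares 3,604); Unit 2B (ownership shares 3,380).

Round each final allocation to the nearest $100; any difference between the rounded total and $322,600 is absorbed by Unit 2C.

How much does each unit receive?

Total ownership shares = 7,768.
Proportional shares: Unit 2C 784/7,768 × $322,600 = 32,559.01; Unit 3B 3,604/7,768 × $322,600 = 149,671.78; Unit 2B 3,380/7,768 × $322,600 = 140,369.21.
Rounded to nearest $100: Unit 2C $32,600; Unit 3B $149,700; Unit 2B $140,400. Sum = $322,700.
Difference $322,600 − $322,700 = −$100 applied to Unit 2C: Unit 2C becomes $32,500.

Unit 2C: $32,500; Unit 3B: $149,700; Unit 2B: $140,400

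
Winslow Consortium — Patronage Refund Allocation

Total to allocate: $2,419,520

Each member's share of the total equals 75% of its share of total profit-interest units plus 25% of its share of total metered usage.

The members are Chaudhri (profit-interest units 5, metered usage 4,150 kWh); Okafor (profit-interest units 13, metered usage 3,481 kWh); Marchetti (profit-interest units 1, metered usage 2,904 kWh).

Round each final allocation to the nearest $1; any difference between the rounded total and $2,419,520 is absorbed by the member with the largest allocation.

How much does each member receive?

Totals — profit-interest units 19, metered usage 10,535.
Composite weights (75% profit-interest units + 25% metered usage): Chaudhri 0.2958; Okafor 0.5958; Marchetti 0.1084.
Unrounded shares: Chaudhri 715,814.20; Okafor 1,441,461.69; Marchetti 262,244.11.
After rounding ($1): Chaudhri $715,814; Okafor $1,441,462; Marchetti $262,244. Sum = $2,419,520.
Sum already equals the total — no adjustment.

Chaudhri: $715,814 | Okafor: $1,441,462 | Marchetti: $262,244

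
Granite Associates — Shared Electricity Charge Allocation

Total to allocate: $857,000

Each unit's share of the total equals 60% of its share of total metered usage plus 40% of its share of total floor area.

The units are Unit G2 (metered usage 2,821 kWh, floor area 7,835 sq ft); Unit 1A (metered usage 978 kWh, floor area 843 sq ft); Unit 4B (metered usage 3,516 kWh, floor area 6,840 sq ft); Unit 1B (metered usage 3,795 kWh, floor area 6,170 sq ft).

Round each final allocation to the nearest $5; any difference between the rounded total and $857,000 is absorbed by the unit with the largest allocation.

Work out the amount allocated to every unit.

Unit G2: $254,405 | Unit 1A: $58,590 | Unit 4B: $270,845 | Unit 1B: $273,160

Metered usage total 11,110; floor area total 21,688.
Blended shares (60% metered usage + 40% floor area): Unit G2 0.2969; Unit 1A 0.0684; Unit 4B 0.3160; Unit 1B 0.3187.
Unrounded shares: Unit G2 254,403.11; Unit 1A 58,588.85; Unit 4B 270,842.59; Unit 1B 273,165.44.
After rounding ($5): Unit G2 $254,405; Unit 1A $58,590; Unit 4B $270,845; Unit 1B $273,165. Sum = $857,005.
Difference $857,000 − $857,005 = −$5 applied to largest allocation (Unit 1B): Unit 1B becomes $273,160.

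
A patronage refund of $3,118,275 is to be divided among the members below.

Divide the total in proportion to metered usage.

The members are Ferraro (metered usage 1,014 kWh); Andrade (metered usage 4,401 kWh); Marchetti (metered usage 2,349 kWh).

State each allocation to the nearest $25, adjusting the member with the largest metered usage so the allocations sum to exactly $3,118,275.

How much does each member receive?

Metered usage total: 1,014 + 4,401 + 2,349 = 7,764.
Raw shares: Ferraro 407,255.39; Andrade 1,767,584.79; Marchetti 943,434.82.
Rounded to nearest $25: Ferraro $407,250; Andrade $1,767,575; Marchetti $943,425. Sum = $3,118,250.
Difference $3,118,275 − $3,118,250 = +$25 applied to largest metered usage (Andrade): Andrade becomes $1,767,600.

Ferraro: $407,250 · Andrade: $1,767,600 · Marchetti: $943,425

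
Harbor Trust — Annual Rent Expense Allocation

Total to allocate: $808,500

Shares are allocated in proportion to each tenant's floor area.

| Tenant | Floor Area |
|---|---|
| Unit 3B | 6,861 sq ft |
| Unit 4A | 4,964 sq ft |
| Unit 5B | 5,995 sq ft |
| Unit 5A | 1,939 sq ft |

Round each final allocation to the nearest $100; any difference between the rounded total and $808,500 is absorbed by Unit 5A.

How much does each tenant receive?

Combined floor area = 19,759.
Raw shares: Unit 3B 6,861/19,759 × $808,500 = 280,738.83; Unit 4A 4,964/19,759 × $808,500 = 203,117.26; Unit 5B 5,995/19,759 × $808,500 = 245,303.79; Unit 5A 1,939/19,759 × $808,500 = 79,340.12.
At nearest $100: Unit 3B $280,700; Unit 4A $203,100; Unit 5B $245,300; Unit 5A $79,300. Sum = $808,400.
Difference $808,500 − $808,400 = +$100 applied to Unit 5A: Unit 5A becomes $79,400.

Unit 3B: $280,700 · Unit 4A: $203,100 · Unit 5B: $245,300 · Unit 5A: $79,400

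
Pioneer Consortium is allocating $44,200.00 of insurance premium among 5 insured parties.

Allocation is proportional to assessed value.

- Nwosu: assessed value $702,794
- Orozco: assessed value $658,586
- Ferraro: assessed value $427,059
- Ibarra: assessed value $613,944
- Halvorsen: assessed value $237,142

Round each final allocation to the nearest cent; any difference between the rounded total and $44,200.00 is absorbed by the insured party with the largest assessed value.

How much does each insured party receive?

Nwosu: $11,768.59; Orozco: $11,028.31; Ferraro: $7,151.29; Ibarra: $10,280.76; Halvorsen: $3,971.05

Sum of assessed value: 702,794 + 658,586 + 427,059 + 613,944 + 237,142 = 2,639,525.
Pro-rata amounts: Nwosu 11,768.5928; Orozco 11,028.3105; Ferraro 7,151.2896; Ibarra 10,280.7607; Halvorsen 3,971.0465.
After rounding (cent): Nwosu $11,768.59; Orozco $11,028.31; Ferraro $7,151.29; Ibarra $10,280.76; Halvorsen $3,971.05. Sum = $44,200.00.
Sum already equals the total — no adjustment.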